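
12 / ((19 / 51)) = 612 / 19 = 32.21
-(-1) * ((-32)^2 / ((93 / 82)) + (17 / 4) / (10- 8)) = 673325 / 744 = 905.01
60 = 60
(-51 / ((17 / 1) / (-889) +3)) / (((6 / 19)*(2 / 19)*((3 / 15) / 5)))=-12867.44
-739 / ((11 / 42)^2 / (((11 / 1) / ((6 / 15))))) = -3258990 / 11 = -296271.82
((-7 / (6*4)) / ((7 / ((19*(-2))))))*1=19 / 12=1.58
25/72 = 0.35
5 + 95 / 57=20 / 3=6.67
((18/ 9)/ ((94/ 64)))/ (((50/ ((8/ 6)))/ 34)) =4352/ 3525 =1.23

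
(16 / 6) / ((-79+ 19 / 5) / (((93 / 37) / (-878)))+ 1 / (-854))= 1058960 / 10431384079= 0.00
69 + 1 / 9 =622 / 9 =69.11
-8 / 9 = -0.89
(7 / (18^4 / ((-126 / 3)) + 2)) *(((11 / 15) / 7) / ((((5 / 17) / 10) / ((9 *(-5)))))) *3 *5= 58905 / 8741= 6.74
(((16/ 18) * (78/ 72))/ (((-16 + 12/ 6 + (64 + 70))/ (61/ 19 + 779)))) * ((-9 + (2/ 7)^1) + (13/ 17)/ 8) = -17613947/ 325584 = -54.10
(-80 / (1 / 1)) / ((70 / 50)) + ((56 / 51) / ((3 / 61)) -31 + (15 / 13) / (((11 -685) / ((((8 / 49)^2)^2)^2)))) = -1466105432024276143747 / 22275800730289563093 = -65.82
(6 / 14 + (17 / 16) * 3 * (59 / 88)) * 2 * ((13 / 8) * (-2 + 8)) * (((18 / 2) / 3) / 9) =328731 / 19712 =16.68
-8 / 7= -1.14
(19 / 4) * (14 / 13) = 133 / 26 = 5.12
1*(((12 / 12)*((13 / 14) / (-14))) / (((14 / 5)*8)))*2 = -65 / 10976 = -0.01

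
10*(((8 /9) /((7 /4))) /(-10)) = -32 /63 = -0.51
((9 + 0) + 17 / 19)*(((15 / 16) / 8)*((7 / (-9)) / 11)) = -1645 / 20064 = -0.08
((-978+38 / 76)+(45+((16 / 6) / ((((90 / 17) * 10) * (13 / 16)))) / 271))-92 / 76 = -84374684353 / 90364950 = -933.71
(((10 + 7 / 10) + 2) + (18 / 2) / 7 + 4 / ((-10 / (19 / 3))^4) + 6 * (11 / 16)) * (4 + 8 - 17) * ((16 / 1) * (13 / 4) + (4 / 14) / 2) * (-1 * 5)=3881290937 / 158760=24447.54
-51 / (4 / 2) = -51 / 2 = -25.50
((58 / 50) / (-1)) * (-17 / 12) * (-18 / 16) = -1479 / 800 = -1.85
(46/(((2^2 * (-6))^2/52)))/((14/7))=299/144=2.08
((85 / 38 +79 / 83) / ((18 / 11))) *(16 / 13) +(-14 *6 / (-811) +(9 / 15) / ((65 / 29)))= 10360734101 / 3740919975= 2.77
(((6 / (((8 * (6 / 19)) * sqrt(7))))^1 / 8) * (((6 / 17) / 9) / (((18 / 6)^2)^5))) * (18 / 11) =19 * sqrt(7) / 412240752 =0.00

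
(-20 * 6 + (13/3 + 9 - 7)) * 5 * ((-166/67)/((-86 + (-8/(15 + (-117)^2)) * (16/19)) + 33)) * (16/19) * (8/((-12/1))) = 5171524160/346726407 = 14.92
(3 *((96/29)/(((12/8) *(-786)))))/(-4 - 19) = 32/87377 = 0.00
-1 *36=-36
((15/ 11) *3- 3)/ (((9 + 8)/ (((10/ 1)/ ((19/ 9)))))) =1080/ 3553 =0.30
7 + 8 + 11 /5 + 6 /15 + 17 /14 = 1317 /70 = 18.81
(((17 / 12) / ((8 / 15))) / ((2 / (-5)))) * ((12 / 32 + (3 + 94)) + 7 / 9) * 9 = -3003475 / 512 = -5866.16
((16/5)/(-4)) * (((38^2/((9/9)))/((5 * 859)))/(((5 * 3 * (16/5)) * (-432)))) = 361/27831600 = 0.00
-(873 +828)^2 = -2893401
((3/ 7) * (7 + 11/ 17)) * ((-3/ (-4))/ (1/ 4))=1170/ 119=9.83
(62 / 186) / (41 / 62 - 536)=-62 / 99573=-0.00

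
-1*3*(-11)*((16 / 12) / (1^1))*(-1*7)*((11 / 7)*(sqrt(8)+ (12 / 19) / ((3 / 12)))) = -968*sqrt(2) - 23232 / 19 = -2591.70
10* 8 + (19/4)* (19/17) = 5801/68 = 85.31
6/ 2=3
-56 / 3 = -18.67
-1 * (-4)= 4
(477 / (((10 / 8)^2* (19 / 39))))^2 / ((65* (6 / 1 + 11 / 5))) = 6814948608 / 9250625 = 736.70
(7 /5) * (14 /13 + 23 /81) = 10031 /5265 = 1.91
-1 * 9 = -9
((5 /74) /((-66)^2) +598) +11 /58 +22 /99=1864646671 /3115992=598.41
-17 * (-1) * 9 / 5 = 30.60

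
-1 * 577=-577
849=849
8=8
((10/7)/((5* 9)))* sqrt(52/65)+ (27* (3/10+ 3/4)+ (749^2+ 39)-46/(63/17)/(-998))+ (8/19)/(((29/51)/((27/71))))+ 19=4* sqrt(5)/315+ 13801037734560179/24596937540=561087.67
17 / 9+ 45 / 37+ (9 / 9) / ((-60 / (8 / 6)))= 1711 / 555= 3.08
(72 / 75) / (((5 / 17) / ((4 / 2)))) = 816 / 125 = 6.53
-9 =-9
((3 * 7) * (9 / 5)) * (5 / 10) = 189 / 10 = 18.90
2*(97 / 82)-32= -1215 / 41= -29.63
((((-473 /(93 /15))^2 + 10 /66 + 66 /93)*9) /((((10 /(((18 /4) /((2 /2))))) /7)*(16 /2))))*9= 39251369367 /211420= 185655.90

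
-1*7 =-7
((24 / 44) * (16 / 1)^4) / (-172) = -98304 / 473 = -207.83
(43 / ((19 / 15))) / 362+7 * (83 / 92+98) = 219069897 / 316388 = 692.41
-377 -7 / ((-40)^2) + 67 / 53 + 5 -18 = -32965171 / 84800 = -388.74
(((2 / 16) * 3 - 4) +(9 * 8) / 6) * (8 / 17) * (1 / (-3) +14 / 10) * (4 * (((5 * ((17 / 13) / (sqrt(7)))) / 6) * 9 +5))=2144 * sqrt(7) / 91 +4288 / 51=146.41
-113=-113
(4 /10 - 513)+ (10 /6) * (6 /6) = -7664 /15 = -510.93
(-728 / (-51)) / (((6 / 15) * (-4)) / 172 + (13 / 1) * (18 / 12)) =313040 / 427431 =0.73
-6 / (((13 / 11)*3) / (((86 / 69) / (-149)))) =1892 / 133653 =0.01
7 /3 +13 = 46 /3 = 15.33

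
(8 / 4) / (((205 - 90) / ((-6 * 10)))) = -24 / 23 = -1.04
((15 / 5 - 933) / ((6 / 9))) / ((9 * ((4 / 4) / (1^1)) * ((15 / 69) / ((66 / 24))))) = -7843 / 4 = -1960.75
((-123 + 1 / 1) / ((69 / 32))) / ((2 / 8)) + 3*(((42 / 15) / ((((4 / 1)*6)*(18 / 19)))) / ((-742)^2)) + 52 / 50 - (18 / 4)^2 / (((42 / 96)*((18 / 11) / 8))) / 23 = -765587419703 / 3256192800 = -235.12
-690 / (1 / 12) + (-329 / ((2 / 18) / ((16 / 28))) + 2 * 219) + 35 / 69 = -657811 / 69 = -9533.49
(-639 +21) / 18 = -103 / 3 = -34.33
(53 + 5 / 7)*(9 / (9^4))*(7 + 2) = 376 / 567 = 0.66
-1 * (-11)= 11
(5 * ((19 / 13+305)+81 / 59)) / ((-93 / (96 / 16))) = -2361090 / 23777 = -99.30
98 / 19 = 5.16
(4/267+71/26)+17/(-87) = 513431/201318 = 2.55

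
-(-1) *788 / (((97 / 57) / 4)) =179664 / 97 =1852.21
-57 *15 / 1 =-855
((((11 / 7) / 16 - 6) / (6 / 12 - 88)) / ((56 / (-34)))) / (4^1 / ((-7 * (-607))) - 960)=6820859 / 159898211200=0.00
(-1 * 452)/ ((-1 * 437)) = 452/ 437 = 1.03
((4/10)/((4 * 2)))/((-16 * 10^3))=-0.00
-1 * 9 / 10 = -9 / 10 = -0.90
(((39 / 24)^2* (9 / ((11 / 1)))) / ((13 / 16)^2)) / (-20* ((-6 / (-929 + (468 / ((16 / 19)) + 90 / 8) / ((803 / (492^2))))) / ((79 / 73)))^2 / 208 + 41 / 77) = 95242493110517927680779 / 15495802447544176819847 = 6.15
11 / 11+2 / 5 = 7 / 5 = 1.40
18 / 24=3 / 4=0.75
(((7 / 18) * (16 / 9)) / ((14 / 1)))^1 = 0.05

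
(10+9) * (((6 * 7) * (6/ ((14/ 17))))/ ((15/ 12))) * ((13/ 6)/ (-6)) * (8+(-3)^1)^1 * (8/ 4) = -16796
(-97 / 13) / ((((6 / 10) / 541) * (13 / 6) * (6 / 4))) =-1049540 / 507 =-2070.10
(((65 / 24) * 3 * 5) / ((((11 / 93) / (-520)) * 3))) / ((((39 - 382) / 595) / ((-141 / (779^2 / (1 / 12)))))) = -2616225625 / 1308349196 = -2.00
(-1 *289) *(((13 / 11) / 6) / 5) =-3757 / 330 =-11.38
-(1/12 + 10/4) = -31/12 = -2.58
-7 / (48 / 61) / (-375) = 427 / 18000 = 0.02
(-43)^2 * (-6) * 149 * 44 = -72732264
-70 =-70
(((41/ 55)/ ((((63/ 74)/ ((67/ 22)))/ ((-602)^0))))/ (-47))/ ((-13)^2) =-101639/ 302747445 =-0.00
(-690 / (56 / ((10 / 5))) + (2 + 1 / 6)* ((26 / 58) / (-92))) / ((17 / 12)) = -2762563 / 158746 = -17.40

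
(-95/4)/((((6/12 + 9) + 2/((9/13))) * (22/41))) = -35055/9812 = -3.57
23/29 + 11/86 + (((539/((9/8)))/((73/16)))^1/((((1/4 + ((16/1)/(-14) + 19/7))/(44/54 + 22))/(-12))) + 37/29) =-11869528519939/752098122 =-15781.89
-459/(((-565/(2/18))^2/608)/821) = -8485856/957675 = -8.86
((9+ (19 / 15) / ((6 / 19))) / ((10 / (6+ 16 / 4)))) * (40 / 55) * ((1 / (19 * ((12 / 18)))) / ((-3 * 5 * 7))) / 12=-1171 / 1975050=-0.00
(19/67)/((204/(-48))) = -76/1139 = -0.07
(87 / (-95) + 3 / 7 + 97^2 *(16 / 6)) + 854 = 51758638 / 1995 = 25944.18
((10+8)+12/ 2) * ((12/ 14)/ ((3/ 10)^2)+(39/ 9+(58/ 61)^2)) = 9227640/ 26047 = 354.27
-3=-3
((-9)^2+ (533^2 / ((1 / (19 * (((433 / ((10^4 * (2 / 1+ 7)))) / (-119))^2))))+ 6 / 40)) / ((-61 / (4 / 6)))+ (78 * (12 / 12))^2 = 63844857362877312101 / 10495425150000000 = 6083.11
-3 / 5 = -0.60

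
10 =10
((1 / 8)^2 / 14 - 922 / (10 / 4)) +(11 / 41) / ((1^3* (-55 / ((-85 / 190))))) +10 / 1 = -250434357 / 697984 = -358.80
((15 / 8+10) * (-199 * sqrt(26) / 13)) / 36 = -18905 * sqrt(26) / 3744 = -25.75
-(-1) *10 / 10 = 1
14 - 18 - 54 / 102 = -77 / 17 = -4.53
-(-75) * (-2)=-150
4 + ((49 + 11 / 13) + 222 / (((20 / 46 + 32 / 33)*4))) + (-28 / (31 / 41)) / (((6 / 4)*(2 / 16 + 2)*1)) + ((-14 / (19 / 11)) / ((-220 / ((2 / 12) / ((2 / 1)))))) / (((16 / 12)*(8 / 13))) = 1675334912683 / 20493807360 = 81.75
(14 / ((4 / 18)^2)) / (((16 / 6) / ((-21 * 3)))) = -107163 / 16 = -6697.69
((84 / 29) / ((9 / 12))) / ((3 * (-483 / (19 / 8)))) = -38 / 6003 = -0.01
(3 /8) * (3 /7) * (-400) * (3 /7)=-27.55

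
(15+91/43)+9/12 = 3073/172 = 17.87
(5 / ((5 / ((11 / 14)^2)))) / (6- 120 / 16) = -121 / 294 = -0.41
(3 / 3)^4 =1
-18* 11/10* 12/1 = -1188/5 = -237.60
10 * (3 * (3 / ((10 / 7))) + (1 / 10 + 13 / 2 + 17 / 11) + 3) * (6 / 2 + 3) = 11514 / 11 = 1046.73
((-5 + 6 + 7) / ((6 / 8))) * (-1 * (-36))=384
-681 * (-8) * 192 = 1046016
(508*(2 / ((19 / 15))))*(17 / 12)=21590 / 19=1136.32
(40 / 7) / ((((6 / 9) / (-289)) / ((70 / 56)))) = -21675 / 7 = -3096.43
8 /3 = 2.67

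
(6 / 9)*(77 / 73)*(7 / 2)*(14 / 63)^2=2156 / 17739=0.12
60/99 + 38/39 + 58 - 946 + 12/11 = -126602/143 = -885.33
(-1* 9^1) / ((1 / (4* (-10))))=360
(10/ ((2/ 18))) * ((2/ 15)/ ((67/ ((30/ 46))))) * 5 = 900/ 1541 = 0.58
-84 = -84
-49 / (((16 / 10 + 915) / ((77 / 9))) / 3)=-18865 / 13749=-1.37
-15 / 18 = -5 / 6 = -0.83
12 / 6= 2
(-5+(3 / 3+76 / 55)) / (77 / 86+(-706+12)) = 1376 / 364265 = 0.00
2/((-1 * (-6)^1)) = 1/3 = 0.33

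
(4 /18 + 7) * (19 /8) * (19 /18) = 23465 /1296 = 18.11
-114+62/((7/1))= -736/7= -105.14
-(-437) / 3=437 / 3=145.67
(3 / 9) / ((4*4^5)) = 1 / 12288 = 0.00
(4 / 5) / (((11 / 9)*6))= 6 / 55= 0.11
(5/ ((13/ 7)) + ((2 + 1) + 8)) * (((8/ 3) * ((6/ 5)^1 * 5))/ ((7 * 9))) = 2848/ 819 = 3.48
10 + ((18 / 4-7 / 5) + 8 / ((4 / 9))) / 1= 311 / 10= 31.10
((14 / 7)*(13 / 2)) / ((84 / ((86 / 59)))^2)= 24037 / 6140484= 0.00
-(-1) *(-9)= -9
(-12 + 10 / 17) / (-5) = 194 / 85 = 2.28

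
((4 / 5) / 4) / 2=1 / 10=0.10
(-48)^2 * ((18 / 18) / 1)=2304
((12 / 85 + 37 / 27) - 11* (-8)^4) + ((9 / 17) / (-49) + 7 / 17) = -5066557409 / 112455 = -45054.09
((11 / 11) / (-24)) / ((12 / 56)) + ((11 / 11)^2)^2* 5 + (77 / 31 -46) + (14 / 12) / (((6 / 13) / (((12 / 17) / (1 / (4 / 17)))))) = -12349681 / 322524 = -38.29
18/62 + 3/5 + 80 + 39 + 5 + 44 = 26178/155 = 168.89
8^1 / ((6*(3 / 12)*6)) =8 / 9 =0.89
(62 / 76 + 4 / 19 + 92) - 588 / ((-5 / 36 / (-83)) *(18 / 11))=-40782469 / 190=-214644.57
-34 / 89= -0.38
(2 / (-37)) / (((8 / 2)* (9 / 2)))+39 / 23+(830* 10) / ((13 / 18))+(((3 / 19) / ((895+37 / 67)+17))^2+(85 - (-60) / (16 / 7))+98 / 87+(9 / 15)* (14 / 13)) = 904558241768960841705103 / 77931976791784843260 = 11607.02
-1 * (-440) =440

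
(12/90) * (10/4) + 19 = 58/3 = 19.33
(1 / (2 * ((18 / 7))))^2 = 49 / 1296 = 0.04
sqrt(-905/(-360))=1.59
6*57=342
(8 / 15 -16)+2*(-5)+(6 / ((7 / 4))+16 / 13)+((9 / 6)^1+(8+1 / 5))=-30323 / 2730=-11.11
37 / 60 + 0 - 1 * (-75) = 4537 / 60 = 75.62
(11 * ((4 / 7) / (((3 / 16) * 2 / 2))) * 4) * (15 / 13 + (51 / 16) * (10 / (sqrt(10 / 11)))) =14080 / 91 + 2992 * sqrt(110) / 7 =4637.63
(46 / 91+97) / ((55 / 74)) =131.19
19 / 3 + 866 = 2617 / 3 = 872.33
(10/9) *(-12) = -40/3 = -13.33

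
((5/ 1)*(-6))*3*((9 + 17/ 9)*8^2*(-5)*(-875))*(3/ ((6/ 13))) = -1783600000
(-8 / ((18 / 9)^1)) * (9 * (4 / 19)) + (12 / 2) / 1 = -1.58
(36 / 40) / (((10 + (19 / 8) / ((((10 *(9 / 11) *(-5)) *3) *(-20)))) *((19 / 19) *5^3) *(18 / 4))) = 1728 / 10801045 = 0.00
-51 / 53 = -0.96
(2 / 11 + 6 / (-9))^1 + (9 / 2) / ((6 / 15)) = 1421 / 132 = 10.77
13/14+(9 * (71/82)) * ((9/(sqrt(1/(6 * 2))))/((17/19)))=13/14+109269 * sqrt(3)/697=272.46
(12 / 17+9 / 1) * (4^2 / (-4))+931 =15167 / 17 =892.18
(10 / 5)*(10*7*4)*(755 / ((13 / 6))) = 2536800 / 13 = 195138.46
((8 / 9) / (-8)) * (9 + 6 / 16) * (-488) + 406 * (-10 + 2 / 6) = -10249 / 3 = -3416.33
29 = 29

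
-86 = -86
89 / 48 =1.85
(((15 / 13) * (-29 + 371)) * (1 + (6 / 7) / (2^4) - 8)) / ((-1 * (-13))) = -997785 / 4732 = -210.86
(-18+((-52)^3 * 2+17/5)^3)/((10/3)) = -8339415164236482891/1250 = -6671532131389186.31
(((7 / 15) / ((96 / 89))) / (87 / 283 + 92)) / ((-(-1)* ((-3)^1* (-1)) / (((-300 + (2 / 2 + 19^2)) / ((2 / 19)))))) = 103846001 / 112851360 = 0.92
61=61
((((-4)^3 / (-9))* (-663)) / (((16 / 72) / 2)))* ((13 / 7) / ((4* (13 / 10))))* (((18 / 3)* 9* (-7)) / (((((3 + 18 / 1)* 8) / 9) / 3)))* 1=6444360 / 7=920622.86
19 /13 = 1.46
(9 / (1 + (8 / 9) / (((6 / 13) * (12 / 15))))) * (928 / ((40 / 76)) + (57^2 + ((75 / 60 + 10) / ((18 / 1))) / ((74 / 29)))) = 3605351391 / 272320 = 13239.39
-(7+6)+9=-4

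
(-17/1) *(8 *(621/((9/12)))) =-112608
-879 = -879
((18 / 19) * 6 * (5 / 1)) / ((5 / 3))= 324 / 19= 17.05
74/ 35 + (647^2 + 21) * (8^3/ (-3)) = -7501849378/ 105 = -71446184.55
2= 2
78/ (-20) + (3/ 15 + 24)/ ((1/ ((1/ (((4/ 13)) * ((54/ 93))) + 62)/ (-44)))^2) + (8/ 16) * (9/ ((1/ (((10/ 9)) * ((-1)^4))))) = 24143881/ 414720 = 58.22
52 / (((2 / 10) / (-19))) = -4940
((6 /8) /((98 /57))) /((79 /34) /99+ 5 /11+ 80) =287793 /53094244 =0.01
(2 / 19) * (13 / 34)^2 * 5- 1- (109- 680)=6260585 / 10982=570.08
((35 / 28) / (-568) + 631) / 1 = 1433627 / 2272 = 631.00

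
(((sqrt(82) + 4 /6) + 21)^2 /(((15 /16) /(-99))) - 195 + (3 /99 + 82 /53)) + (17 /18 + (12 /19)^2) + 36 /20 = -1106625635303 /18941670 - 4576 * sqrt(82) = -99860.25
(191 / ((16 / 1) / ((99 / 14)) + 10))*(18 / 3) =56727 / 607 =93.45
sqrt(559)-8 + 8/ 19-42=-942/ 19 + sqrt(559)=-25.94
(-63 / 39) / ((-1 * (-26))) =-21 / 338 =-0.06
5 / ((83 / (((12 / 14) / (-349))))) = -0.00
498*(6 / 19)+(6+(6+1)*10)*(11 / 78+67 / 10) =2508956 / 3705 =677.18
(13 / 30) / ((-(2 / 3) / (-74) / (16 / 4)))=962 / 5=192.40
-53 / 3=-17.67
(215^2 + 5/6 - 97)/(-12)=-276773/72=-3844.07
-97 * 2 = -194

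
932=932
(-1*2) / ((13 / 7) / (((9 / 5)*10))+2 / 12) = -126 / 17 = -7.41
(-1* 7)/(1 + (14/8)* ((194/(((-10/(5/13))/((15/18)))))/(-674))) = -1472016/213683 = -6.89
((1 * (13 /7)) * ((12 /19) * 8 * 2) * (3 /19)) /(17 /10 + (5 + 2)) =24960 /73283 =0.34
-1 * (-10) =10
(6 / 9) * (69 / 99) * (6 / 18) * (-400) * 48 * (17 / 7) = -5004800 / 693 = -7221.93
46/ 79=0.58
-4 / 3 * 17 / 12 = -17 / 9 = -1.89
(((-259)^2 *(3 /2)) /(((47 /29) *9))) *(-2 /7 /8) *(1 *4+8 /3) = -1389535 /846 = -1642.48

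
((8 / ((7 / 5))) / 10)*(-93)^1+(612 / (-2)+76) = -283.14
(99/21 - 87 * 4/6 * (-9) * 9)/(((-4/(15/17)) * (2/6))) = -1481355/476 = -3112.09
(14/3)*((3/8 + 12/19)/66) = 119/1672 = 0.07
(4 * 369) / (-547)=-2.70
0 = 0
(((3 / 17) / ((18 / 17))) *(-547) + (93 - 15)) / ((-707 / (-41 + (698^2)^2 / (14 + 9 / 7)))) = 43754786185025 / 151298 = 289196064.62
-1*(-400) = 400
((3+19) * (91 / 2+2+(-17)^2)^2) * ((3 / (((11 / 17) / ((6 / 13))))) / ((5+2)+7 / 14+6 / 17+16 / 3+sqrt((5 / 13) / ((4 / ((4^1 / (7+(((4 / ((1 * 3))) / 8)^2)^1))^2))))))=121706858732931054 / 301010156849 -13133331920811168 * sqrt(65) / 19565660195185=398916.34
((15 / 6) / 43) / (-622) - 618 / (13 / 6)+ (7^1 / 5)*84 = -582849157 / 3476980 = -167.63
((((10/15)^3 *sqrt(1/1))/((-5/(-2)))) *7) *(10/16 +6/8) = 154/135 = 1.14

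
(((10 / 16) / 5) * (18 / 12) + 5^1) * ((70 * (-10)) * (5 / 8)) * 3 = -217875 / 32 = -6808.59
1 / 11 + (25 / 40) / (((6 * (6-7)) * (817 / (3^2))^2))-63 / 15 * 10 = -4923400349 / 117478064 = -41.91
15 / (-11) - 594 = -6549 / 11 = -595.36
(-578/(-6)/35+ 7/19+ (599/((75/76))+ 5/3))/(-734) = -2034149/2440550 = -0.83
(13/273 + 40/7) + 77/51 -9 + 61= 21160/357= 59.27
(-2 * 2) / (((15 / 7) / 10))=-56 / 3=-18.67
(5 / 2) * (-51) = -255 / 2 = -127.50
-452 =-452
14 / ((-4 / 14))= -49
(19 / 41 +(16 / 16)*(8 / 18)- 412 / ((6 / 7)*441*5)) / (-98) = -26729 / 3797010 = -0.01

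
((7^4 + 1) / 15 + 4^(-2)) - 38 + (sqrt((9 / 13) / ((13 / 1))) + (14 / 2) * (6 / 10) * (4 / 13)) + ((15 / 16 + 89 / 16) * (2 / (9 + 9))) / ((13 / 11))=1163729 / 9360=124.33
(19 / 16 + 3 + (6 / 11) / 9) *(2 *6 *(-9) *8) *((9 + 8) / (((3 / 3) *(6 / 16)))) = -1830288 / 11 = -166389.82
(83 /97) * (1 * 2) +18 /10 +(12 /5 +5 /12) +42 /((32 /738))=974.95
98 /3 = 32.67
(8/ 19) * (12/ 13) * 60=5760/ 247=23.32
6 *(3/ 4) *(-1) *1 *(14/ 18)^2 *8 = -196/ 9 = -21.78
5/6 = 0.83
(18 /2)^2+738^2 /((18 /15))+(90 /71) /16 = 257844213 /568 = 453951.08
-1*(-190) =190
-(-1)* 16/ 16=1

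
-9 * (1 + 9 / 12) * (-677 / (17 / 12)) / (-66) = -42651 / 374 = -114.04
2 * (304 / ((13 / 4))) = 2432 / 13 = 187.08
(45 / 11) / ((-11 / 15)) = -675 / 121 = -5.58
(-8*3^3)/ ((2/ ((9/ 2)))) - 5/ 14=-6809/ 14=-486.36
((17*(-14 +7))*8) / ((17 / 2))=-112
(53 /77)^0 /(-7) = -1 /7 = -0.14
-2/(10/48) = -48/5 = -9.60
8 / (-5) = -8 / 5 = -1.60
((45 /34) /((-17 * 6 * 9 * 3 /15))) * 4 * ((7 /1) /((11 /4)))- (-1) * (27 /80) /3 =29833 /762960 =0.04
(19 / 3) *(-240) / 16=-95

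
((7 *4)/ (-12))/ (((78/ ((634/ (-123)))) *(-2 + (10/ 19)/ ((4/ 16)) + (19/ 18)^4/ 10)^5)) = 259424892177026326815862759410892800000/ 1068996990520008325375922755384614767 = 242.68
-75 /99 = -25 /33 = -0.76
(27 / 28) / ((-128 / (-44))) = 297 / 896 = 0.33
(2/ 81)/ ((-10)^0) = 2/ 81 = 0.02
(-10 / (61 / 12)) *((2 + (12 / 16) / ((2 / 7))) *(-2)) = 18.20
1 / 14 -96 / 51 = -1.81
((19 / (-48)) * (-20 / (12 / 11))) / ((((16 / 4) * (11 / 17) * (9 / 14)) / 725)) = 8196125 / 2592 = 3162.09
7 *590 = 4130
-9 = -9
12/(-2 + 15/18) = -72/7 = -10.29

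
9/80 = 0.11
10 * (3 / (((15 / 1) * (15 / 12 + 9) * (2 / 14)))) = 1.37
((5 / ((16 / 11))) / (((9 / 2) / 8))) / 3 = 2.04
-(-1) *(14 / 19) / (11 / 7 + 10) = 98 / 1539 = 0.06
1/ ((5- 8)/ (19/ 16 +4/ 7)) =-197/ 336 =-0.59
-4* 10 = -40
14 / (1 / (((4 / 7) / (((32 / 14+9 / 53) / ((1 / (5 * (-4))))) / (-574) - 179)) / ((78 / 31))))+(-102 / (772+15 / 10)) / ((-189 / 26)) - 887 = -32291285145349 / 36405071703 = -887.00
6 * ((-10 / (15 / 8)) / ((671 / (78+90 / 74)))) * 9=-844128 / 24827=-34.00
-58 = -58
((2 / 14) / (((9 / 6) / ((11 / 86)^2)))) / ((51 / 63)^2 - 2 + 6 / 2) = 2541 / 2699540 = 0.00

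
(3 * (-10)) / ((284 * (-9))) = 5 / 426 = 0.01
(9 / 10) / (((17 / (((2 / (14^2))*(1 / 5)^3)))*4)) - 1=-8329991 / 8330000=-1.00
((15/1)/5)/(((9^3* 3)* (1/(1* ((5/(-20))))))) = -1/2916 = -0.00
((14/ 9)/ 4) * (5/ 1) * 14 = 245/ 9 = 27.22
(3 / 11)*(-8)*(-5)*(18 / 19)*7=72.34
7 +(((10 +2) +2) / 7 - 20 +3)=-8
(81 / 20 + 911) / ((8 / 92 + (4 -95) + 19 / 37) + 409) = 15574151 / 5422580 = 2.87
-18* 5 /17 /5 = -18 /17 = -1.06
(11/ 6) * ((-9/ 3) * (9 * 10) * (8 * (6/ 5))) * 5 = -23760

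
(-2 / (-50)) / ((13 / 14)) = 14 / 325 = 0.04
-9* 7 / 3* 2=-42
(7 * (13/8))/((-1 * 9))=-91/72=-1.26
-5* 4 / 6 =-10 / 3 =-3.33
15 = 15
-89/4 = -22.25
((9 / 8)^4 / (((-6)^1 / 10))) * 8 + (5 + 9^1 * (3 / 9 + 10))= 39241 / 512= 76.64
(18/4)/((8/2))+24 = 201/8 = 25.12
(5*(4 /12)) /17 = 5 /51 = 0.10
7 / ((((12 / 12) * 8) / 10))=35 / 4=8.75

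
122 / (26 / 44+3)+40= 5844 / 79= 73.97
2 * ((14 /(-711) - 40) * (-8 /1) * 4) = 1821056 /711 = 2561.26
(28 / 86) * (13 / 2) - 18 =-683 / 43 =-15.88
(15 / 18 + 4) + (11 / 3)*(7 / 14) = 20 / 3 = 6.67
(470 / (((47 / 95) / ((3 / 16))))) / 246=475 / 656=0.72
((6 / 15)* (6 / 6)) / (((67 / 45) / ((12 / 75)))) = 72 / 1675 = 0.04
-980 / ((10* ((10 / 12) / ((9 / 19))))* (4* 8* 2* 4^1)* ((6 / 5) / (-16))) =441 / 152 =2.90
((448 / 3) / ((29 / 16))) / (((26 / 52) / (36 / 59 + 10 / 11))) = 487424 / 1947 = 250.35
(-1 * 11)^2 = 121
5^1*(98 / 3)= 490 / 3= 163.33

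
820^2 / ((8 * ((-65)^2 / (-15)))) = -50430 / 169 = -298.40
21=21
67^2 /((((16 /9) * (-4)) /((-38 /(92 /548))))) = 105163803 /736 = 142885.60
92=92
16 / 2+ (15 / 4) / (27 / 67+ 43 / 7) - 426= -1025201 / 2456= -417.43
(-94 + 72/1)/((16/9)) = -99/8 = -12.38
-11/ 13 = -0.85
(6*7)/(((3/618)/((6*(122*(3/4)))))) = 4749948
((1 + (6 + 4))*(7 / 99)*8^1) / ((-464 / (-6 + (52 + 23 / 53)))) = -0.62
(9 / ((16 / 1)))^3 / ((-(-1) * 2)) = 729 / 8192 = 0.09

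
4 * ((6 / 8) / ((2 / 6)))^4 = 102.52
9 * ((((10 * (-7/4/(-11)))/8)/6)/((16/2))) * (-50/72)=-875/33792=-0.03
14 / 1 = 14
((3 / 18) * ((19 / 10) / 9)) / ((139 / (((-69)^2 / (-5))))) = -10051 / 41700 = -0.24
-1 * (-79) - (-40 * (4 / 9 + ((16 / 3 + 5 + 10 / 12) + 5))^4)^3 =63821098180551409608941209106117 / 2259436291848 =28246469444974672897.12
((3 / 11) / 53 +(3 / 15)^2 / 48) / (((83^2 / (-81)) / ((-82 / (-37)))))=-4630581 / 29720523800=-0.00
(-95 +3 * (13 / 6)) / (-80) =177 / 160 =1.11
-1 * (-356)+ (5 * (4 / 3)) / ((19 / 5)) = 20392 / 57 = 357.75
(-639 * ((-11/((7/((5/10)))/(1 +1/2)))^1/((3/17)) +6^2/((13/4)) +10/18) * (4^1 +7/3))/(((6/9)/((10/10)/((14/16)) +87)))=-13507932257/5096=-2650693.14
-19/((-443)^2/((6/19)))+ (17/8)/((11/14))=23353367/8634956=2.70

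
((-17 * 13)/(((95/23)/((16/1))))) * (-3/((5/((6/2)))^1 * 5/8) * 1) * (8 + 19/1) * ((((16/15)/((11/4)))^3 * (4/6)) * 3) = 3070029201408/395140625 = 7769.46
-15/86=-0.17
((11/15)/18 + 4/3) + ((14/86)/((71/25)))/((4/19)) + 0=2714201/1648620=1.65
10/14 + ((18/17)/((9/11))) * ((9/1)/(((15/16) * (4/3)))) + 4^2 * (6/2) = 34529/595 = 58.03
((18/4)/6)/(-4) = -3/16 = -0.19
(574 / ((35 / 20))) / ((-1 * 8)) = -41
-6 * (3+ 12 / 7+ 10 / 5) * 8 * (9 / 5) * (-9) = 182736 / 35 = 5221.03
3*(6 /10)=9 /5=1.80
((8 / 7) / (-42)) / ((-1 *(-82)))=-2 / 6027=-0.00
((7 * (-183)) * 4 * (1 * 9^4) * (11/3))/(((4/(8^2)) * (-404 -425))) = 1972289088/829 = 2379118.32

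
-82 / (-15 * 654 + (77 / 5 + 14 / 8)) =40 / 4777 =0.01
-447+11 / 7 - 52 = -3482 / 7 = -497.43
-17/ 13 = -1.31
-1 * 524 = -524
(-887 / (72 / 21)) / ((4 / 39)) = -80717 / 32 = -2522.41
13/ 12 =1.08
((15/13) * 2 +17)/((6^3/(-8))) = -251/351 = -0.72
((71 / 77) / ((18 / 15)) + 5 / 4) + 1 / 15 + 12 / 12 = 4751 / 1540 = 3.09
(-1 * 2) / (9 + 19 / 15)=-15 / 77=-0.19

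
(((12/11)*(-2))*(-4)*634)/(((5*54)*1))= 10144/495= 20.49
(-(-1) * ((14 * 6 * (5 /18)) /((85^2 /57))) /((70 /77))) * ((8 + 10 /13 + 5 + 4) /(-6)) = -112651 /187850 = -0.60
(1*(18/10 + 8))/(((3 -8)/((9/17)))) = -441/425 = -1.04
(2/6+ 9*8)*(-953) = -206801/3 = -68933.67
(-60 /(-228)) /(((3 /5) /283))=7075 /57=124.12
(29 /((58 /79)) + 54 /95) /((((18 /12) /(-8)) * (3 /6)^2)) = -243616 /285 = -854.79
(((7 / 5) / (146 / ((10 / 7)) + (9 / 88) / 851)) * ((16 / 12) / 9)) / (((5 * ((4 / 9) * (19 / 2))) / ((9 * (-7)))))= -22017072 / 3635442235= -0.01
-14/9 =-1.56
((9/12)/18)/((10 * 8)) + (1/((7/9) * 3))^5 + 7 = 226369447/32269440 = 7.01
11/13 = 0.85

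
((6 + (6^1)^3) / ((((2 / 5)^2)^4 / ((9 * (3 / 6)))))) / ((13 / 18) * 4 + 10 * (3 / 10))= 3512109375 / 13568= 258852.40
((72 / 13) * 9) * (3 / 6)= 324 / 13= 24.92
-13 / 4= -3.25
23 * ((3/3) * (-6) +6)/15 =0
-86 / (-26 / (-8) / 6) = -2064 / 13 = -158.77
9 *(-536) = -4824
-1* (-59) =59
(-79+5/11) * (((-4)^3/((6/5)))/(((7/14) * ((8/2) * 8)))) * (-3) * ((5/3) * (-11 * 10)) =144000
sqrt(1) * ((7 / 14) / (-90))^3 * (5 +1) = -1 / 972000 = -0.00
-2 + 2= 0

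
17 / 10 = 1.70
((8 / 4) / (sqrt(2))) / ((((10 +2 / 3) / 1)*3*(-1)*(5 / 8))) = -sqrt(2) / 20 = -0.07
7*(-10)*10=-700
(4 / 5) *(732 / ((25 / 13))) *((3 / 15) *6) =228384 / 625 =365.41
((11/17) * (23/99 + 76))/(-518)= -7547/79254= -0.10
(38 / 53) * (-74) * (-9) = 477.51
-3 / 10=-0.30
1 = 1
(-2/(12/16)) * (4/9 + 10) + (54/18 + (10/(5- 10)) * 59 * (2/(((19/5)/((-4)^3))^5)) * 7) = 149666186831337571/66854673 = 2238679513.57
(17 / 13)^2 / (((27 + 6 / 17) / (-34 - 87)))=-594473 / 78585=-7.56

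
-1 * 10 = -10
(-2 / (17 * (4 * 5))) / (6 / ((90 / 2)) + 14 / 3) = -1 / 816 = -0.00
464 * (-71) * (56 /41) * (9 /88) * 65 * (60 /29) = -279115200 /451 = -618880.71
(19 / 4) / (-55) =-19 / 220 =-0.09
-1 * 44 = -44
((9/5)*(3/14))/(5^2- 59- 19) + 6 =22233/3710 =5.99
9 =9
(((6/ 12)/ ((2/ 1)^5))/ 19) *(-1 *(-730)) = 365/ 608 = 0.60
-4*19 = -76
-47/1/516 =-47/516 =-0.09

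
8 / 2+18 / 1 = 22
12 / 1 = 12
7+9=16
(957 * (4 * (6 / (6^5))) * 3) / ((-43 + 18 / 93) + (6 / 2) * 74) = 899 / 18180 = 0.05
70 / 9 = 7.78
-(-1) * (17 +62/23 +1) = 476/23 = 20.70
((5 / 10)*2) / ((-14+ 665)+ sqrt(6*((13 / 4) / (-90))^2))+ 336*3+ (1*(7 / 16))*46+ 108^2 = 929480109492247 / 73232811448 - 780*sqrt(6) / 9154101431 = 12692.13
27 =27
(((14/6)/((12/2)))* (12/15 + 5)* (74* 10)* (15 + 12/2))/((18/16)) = 841232/27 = 31156.74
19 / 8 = 2.38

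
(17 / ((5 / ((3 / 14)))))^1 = 51 / 70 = 0.73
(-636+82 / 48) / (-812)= 15223 / 19488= 0.78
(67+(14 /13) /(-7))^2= 755161 /169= 4468.41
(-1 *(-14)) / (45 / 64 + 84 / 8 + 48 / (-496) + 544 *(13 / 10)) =138880 / 7125599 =0.02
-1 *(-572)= 572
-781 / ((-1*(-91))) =-781 / 91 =-8.58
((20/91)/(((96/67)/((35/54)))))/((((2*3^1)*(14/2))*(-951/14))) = -1675/48067344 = -0.00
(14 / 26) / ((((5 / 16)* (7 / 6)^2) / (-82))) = -47232 / 455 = -103.81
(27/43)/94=27/4042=0.01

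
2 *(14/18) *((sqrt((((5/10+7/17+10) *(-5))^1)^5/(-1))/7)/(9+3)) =3441025 *sqrt(63070)/2122416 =407.16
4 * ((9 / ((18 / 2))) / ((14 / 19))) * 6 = 228 / 7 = 32.57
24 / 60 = 2 / 5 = 0.40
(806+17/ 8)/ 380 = 1293/ 608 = 2.13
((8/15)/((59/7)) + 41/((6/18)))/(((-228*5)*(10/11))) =-1198021/10089000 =-0.12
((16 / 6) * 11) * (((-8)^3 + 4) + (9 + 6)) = -43384 / 3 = -14461.33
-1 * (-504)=504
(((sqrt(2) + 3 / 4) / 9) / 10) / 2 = 1 / 240 + sqrt(2) / 180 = 0.01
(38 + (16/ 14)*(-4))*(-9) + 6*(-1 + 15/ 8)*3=-7983/ 28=-285.11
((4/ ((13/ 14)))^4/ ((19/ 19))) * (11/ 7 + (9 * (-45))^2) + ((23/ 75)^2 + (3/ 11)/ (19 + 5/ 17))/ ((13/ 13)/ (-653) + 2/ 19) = 19178024487174079537/ 339555645000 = 56479769.28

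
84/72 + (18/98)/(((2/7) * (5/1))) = 136/105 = 1.30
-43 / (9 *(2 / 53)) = -2279 / 18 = -126.61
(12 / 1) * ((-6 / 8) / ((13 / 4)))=-36 / 13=-2.77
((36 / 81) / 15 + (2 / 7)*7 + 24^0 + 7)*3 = 1354 / 45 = 30.09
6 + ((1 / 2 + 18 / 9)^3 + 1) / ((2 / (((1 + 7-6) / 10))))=613 / 80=7.66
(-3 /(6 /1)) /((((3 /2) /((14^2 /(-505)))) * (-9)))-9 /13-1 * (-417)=73790072 /177255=416.29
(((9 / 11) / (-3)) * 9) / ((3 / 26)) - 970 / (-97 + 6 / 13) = -30992 / 2761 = -11.22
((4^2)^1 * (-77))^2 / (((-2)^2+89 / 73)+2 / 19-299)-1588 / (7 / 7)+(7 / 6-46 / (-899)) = -51534476287 / 7628914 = -6755.15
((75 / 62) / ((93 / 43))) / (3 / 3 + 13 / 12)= 258 / 961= 0.27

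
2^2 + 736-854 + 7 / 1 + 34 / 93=-9917 / 93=-106.63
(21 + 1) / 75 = 22 / 75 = 0.29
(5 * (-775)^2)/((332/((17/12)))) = 51053125/3984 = 12814.54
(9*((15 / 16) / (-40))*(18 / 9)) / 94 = -0.00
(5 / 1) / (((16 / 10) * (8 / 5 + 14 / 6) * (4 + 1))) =75 / 472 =0.16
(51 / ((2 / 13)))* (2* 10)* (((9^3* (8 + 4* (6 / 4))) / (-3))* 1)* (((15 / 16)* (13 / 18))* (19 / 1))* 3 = -6963936525 / 8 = -870492065.62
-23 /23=-1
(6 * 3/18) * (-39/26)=-3/2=-1.50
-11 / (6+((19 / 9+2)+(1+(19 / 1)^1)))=-99 / 271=-0.37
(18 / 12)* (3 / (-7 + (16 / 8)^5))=9 / 50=0.18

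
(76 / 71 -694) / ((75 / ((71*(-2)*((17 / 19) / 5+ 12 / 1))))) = 113844172 / 7125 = 15978.13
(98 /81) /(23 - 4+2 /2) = 49 /810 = 0.06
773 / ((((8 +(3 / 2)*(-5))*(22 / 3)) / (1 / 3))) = 773 / 11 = 70.27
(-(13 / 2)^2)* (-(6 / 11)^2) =1521 / 121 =12.57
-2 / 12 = -1 / 6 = -0.17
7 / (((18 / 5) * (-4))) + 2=109 / 72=1.51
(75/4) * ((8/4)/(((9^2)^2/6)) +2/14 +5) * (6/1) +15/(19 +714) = 578.80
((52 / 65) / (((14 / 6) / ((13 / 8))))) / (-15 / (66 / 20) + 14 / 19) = -8151 / 55720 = -0.15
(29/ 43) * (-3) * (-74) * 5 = 32190/ 43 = 748.60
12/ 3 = 4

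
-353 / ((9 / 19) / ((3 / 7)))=-6707 / 21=-319.38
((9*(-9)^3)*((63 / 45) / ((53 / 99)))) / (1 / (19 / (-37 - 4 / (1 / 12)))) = 86388687 / 22525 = 3835.24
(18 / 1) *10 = 180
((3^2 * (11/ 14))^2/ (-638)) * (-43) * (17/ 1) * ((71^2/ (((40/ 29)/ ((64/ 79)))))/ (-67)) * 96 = -315197679456/ 1296785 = -243060.86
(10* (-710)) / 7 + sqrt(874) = -7100 / 7 + sqrt(874) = -984.72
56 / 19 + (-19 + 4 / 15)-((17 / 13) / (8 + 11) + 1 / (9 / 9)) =-16.85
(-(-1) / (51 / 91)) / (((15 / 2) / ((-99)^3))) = -19621602 / 85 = -230842.38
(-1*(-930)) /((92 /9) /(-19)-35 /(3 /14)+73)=-159030 /15539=-10.23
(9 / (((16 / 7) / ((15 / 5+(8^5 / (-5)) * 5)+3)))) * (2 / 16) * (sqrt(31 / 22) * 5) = -5160015 * sqrt(682) / 1408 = -95706.29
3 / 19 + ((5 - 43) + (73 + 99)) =2549 / 19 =134.16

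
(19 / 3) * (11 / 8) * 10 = 1045 / 12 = 87.08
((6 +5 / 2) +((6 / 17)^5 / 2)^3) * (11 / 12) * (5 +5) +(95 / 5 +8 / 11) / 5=154653855405601232065597 / 1889199213996478423380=81.86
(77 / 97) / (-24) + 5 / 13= 10639 / 30264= 0.35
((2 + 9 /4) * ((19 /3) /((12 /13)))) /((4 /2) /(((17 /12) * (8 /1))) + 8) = 71383 /20016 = 3.57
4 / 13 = 0.31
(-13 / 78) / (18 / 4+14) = -1 / 111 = -0.01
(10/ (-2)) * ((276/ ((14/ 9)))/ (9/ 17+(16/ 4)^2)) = -105570/ 1967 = -53.67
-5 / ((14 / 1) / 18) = -6.43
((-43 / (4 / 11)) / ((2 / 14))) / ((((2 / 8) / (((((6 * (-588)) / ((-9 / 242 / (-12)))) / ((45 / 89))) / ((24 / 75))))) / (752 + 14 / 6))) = 158152180121320 / 9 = 17572464457924.44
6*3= 18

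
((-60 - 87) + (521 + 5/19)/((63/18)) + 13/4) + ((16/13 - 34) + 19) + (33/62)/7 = -8.51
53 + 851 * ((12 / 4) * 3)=7712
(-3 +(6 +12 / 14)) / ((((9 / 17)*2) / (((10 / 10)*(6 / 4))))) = 153 / 28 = 5.46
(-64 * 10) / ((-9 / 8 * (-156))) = -1280 / 351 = -3.65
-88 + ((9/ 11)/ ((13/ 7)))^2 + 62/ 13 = -83.04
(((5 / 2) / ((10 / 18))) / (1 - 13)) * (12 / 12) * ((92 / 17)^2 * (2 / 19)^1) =-6348 / 5491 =-1.16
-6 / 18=-1 / 3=-0.33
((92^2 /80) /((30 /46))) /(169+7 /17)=206839 /216000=0.96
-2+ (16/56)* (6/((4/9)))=13/7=1.86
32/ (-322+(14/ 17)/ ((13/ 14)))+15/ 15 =31947/ 35483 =0.90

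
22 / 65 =0.34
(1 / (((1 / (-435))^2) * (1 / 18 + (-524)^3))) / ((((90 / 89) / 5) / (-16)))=269456400 / 2589800831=0.10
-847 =-847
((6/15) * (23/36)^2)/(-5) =-529/16200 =-0.03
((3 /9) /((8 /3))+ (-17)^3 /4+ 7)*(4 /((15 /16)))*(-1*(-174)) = -4532816 /5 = -906563.20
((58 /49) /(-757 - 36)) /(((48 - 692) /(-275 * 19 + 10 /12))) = -909005 /75071724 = -0.01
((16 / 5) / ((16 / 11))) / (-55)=-1 / 25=-0.04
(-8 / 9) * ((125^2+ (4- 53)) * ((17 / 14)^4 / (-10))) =108410258 / 36015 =3010.14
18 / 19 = 0.95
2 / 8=1 / 4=0.25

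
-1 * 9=-9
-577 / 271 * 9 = -5193 / 271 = -19.16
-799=-799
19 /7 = 2.71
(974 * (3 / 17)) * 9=26298 / 17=1546.94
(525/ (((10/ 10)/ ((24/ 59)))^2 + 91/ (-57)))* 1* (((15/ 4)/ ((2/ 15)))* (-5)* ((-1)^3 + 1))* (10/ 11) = 0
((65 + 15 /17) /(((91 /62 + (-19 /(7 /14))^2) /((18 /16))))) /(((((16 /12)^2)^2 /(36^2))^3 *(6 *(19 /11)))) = 3370796517900735 /9880554496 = 341154.59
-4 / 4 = -1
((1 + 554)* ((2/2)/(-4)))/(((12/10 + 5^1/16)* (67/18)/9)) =-1798200/8107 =-221.81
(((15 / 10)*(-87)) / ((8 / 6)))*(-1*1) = 783 / 8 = 97.88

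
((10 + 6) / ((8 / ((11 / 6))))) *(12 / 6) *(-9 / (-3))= 22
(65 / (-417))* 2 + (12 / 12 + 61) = 25724 / 417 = 61.69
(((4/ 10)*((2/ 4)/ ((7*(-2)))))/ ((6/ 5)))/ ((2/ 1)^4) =-1/ 1344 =-0.00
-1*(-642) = 642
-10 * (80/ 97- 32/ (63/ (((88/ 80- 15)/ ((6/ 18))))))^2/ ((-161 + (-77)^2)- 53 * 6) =-50233360384/ 56535152625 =-0.89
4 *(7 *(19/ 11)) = 532/ 11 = 48.36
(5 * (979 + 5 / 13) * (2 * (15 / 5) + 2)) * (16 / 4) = 2037120 / 13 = 156701.54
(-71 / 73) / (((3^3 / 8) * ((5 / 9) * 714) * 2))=-0.00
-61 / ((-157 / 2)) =122 / 157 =0.78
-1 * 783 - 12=-795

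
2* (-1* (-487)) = 974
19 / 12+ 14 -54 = -461 / 12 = -38.42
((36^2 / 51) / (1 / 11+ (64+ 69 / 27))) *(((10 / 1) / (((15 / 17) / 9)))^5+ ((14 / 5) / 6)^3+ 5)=29512079883172656 / 7010375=4209771928.49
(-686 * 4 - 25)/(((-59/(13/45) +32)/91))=3275727/2239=1463.03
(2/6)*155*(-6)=-310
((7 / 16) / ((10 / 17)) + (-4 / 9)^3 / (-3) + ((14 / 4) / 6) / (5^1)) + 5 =2060917 / 349920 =5.89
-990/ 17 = -58.24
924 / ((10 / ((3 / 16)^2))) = 2079 / 640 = 3.25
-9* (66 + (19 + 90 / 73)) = -56655 / 73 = -776.10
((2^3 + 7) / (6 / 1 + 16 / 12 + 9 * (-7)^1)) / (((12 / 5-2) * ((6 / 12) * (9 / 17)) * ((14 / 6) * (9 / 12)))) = -1700 / 1169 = -1.45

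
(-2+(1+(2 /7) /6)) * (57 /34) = -190 /119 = -1.60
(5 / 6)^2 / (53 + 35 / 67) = 1675 / 129096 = 0.01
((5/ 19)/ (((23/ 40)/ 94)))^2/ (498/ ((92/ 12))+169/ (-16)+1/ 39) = 220546560000/ 6484900393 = 34.01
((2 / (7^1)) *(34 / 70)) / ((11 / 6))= 204 / 2695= 0.08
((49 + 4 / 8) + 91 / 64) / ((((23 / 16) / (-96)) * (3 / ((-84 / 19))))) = 2190048 / 437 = 5011.55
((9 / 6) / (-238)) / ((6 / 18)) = -0.02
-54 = -54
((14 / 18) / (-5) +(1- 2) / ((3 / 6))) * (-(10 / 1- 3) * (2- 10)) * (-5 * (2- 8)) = -10864 / 3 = -3621.33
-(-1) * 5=5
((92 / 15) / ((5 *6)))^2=2116 / 50625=0.04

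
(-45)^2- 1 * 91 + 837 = 2771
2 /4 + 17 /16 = 25 /16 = 1.56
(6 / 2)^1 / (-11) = -3 / 11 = -0.27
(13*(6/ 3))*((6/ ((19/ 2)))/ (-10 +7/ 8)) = -2496/ 1387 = -1.80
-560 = -560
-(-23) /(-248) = -23 /248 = -0.09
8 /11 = 0.73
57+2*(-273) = -489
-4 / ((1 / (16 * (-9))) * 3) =192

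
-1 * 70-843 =-913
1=1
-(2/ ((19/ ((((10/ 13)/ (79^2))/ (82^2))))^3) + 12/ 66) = -139202339672687307774278450199/ 765612868199780192758531468532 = -0.18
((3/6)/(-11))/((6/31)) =-31/132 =-0.23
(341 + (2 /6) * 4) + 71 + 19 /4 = 5017 /12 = 418.08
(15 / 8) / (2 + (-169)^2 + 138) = 5 / 76536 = 0.00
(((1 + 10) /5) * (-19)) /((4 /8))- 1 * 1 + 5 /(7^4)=-1015598 /12005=-84.60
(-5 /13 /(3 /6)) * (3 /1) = -30 /13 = -2.31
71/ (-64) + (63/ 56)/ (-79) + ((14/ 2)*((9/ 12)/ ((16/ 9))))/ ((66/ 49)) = 118891/ 111232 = 1.07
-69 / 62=-1.11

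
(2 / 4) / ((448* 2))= 1 / 1792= 0.00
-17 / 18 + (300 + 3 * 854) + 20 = 51859 / 18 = 2881.06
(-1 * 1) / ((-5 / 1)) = 1 / 5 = 0.20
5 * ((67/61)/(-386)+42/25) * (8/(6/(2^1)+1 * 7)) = 1974514/294325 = 6.71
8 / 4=2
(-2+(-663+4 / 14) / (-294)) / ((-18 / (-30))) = 2615 / 6174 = 0.42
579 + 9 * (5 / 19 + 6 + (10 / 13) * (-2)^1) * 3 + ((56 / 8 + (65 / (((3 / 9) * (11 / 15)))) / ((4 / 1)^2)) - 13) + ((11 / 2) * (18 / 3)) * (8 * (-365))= -4157784405 / 43472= -95642.81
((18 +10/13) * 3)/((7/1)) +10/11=8962/1001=8.95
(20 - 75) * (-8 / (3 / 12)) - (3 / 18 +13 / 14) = 36937 / 21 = 1758.90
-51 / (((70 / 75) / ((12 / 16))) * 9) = -255 / 56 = -4.55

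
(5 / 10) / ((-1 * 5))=-1 / 10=-0.10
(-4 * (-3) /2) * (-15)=-90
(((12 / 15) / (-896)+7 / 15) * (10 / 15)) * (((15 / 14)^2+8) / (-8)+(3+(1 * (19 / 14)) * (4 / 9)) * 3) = 14231797 / 4741632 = 3.00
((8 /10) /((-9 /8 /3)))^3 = -32768 /3375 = -9.71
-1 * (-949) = 949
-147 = -147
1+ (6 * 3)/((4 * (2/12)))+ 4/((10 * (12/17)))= 857/30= 28.57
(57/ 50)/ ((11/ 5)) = 57/ 110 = 0.52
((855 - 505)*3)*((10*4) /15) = 2800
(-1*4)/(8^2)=-0.06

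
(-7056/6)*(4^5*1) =-1204224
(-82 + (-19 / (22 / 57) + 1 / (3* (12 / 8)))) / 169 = -25939 / 33462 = -0.78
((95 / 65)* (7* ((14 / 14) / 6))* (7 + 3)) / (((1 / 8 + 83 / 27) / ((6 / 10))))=28728 / 8983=3.20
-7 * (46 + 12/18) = -980/3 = -326.67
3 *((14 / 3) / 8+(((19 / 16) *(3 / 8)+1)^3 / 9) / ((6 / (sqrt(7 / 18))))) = 1.85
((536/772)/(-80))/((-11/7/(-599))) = -280931/84920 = -3.31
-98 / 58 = -49 / 29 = -1.69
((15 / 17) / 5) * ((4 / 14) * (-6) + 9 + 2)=195 / 119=1.64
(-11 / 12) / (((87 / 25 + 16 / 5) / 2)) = -275 / 1002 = -0.27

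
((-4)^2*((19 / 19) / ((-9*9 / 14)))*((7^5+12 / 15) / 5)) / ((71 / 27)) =-6274912 / 1775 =-3535.16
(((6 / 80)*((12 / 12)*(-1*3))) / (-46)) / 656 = 9 / 1207040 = 0.00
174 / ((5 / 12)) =2088 / 5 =417.60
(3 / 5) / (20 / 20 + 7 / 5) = 1 / 4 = 0.25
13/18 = 0.72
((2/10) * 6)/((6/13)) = 13/5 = 2.60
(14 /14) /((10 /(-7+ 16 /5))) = -19 /50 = -0.38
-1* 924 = -924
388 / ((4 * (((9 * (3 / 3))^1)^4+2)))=97 / 6563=0.01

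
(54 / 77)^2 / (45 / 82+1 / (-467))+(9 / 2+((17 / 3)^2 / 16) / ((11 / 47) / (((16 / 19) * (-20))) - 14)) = 2475079904246501 / 470860396400394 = 5.26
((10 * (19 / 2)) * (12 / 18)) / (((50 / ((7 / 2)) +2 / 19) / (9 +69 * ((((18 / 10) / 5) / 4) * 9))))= 1821967 / 6380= 285.57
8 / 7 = 1.14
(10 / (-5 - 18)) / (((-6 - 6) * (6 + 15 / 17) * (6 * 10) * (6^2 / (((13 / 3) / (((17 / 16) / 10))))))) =5 / 50301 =0.00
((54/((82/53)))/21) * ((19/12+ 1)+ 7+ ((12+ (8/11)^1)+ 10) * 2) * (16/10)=462054/3157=146.36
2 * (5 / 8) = 5 / 4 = 1.25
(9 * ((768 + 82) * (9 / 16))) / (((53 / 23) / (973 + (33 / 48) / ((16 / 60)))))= 49436055675 / 27136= 1821788.61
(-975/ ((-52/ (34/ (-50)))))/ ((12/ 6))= -51/ 8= -6.38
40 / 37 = 1.08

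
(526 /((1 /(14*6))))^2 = 1952225856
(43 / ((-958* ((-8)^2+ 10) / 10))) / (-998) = 215 / 35375108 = 0.00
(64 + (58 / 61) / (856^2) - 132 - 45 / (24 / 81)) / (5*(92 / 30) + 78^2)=-14741594925 / 408931901504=-0.04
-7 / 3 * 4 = -9.33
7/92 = 0.08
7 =7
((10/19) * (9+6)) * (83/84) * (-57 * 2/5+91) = 141515/266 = 532.01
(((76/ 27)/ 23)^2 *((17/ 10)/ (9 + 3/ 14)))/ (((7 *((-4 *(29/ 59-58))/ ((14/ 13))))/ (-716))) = -14518079968/ 10971604070505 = -0.00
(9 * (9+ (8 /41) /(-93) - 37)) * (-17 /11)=5445372 /13981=389.48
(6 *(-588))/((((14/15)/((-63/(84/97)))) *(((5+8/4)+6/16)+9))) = 2199960/131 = 16793.59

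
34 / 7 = 4.86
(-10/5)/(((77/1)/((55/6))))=-5/21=-0.24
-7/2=-3.50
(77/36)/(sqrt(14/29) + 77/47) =1154461/725220 - 24299 * sqrt(406)/725220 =0.92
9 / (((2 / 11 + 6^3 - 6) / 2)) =99 / 1156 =0.09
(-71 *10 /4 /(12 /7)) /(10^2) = -497 /480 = -1.04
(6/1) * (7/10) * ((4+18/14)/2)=111/10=11.10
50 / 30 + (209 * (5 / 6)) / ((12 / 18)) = 3155 / 12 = 262.92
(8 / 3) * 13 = 104 / 3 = 34.67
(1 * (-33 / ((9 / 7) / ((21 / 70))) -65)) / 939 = -727 / 9390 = -0.08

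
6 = 6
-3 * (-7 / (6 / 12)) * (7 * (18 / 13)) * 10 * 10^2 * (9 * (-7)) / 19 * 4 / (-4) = 333396000 / 247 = 1349781.38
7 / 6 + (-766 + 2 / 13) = -59645 / 78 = -764.68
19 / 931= 1 / 49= 0.02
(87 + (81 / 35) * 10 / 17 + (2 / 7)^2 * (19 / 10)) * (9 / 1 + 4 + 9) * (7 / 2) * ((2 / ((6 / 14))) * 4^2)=129772192 / 255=508910.56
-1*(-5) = 5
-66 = -66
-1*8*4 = -32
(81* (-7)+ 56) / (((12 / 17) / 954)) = -1381233 / 2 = -690616.50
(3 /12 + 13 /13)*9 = 45 /4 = 11.25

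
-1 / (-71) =1 / 71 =0.01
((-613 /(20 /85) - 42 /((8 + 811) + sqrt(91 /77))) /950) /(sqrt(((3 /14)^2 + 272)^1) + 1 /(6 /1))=21 * (-93884637 - 10421 * sqrt(143)) /(1900 * (7 + 3 * sqrt(53321)) * (sqrt(143) + 9009))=-0.16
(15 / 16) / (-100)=-3 / 320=-0.01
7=7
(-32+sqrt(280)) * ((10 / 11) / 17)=-320 / 187+20 * sqrt(70) / 187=-0.82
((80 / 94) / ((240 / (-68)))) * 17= -578 / 141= -4.10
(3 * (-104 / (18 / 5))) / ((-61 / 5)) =1300 / 183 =7.10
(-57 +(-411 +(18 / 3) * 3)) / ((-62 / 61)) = 13725 / 31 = 442.74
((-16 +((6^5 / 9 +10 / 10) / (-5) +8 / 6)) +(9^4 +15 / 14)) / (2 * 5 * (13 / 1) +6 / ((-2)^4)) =48.89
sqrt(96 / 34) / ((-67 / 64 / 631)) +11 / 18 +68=-944.21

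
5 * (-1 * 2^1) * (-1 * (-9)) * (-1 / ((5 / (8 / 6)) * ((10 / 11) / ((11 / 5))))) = 1452 / 25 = 58.08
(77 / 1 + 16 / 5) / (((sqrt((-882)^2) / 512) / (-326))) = -15177.26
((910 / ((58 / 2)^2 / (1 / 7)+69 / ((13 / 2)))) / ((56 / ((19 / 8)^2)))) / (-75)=-61009 / 294408960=-0.00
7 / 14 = 1 / 2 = 0.50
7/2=3.50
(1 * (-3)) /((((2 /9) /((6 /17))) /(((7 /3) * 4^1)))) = -756 /17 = -44.47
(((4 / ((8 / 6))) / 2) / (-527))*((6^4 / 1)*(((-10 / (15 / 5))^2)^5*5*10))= -4000000000000 / 128061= -31235114.52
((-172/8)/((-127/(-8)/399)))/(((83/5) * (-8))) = 4.07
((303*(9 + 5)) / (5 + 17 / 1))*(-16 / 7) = -4848 / 11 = -440.73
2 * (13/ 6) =13/ 3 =4.33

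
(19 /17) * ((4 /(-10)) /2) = -19 /85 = -0.22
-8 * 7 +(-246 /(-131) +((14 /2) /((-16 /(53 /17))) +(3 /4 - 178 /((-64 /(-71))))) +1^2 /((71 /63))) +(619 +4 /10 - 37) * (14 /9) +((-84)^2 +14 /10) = 1755942214819 /227688480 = 7712.04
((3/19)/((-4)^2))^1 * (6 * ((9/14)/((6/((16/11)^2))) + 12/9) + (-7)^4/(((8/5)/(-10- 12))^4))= 55827429326829/65916928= 846936.15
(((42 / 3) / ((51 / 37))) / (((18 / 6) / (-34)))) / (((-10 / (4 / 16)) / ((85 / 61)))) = 4403 / 1098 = 4.01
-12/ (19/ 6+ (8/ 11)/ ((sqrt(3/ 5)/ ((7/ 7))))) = -165528/ 39841+ 12672 * sqrt(15)/ 39841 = -2.92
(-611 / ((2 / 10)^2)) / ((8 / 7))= -106925 / 8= -13365.62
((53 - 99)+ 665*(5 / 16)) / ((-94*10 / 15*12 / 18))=-23301 / 6016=-3.87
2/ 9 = 0.22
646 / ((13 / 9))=5814 / 13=447.23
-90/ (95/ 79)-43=-2239/ 19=-117.84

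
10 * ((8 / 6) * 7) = 280 / 3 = 93.33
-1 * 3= -3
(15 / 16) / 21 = 5 / 112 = 0.04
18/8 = 9/4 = 2.25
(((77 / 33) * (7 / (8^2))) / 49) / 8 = 1 / 1536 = 0.00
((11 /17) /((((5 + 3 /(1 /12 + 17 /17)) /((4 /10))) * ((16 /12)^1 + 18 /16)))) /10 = 3432 /2532575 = 0.00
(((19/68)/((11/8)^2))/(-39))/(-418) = 8/882453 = 0.00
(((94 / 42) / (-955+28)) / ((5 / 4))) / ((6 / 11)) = -1034 / 292005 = -0.00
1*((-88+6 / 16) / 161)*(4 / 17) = -701 / 5474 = -0.13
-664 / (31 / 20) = -13280 / 31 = -428.39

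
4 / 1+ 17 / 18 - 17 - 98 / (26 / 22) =-22225 / 234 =-94.98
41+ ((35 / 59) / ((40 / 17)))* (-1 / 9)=174049 / 4248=40.97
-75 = -75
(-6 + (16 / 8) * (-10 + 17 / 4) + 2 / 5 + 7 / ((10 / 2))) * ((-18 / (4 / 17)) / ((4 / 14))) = 168147 / 40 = 4203.68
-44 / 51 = -0.86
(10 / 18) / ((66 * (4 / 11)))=5 / 216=0.02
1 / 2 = 0.50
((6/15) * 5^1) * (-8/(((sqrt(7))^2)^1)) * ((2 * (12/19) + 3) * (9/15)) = -3888/665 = -5.85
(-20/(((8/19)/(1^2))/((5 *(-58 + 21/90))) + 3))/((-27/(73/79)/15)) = 240367100/70199163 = 3.42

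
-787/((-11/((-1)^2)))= 787/11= 71.55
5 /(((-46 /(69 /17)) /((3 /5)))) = -9 /34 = -0.26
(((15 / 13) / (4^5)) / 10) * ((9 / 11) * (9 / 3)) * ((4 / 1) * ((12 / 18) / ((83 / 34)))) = 459 / 1519232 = 0.00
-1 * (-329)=329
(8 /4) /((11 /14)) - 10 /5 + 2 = 28 /11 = 2.55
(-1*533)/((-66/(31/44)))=16523/2904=5.69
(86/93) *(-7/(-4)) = 301/186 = 1.62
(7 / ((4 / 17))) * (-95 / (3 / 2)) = -1884.17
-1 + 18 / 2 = 8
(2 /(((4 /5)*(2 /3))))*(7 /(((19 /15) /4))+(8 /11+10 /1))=51465 /418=123.12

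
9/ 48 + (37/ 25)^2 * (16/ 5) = 359839/ 50000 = 7.20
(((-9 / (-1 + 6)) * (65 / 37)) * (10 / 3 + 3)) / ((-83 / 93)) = 68913 / 3071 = 22.44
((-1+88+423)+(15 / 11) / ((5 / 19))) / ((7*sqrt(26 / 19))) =5667*sqrt(494) / 2002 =62.91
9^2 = 81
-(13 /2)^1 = -13 /2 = -6.50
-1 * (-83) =83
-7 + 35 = 28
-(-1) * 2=2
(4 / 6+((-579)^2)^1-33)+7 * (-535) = 994391 / 3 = 331463.67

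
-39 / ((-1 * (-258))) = -13 / 86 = -0.15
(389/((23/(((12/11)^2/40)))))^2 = 49028004/193627225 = 0.25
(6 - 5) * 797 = 797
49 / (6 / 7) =57.17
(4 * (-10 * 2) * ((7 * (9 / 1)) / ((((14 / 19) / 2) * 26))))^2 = 46785600 / 169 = 276837.87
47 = 47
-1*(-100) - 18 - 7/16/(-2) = 2631/32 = 82.22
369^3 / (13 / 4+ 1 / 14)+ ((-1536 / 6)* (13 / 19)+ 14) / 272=1211736995195 / 80104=15127047.28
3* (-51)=-153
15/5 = 3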